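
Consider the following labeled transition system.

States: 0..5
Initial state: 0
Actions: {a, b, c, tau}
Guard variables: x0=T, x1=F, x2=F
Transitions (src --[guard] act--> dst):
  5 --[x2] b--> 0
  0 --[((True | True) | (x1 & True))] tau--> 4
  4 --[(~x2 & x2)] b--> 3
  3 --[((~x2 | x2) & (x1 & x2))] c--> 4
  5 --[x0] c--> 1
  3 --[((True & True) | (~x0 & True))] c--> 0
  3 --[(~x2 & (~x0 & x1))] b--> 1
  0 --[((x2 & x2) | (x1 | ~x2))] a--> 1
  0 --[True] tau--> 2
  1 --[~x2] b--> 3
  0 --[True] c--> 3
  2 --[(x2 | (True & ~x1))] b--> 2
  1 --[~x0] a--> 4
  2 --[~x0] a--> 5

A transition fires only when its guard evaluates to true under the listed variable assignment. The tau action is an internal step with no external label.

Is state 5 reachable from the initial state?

Guard filter leaves 8 enabled edge(s).
L0 = {0}
L1 = {1,2,3,4}  cumulative {0,1,2,3,4}
Reachable = {0,1,2,3,4}

Answer: UNREACHABLE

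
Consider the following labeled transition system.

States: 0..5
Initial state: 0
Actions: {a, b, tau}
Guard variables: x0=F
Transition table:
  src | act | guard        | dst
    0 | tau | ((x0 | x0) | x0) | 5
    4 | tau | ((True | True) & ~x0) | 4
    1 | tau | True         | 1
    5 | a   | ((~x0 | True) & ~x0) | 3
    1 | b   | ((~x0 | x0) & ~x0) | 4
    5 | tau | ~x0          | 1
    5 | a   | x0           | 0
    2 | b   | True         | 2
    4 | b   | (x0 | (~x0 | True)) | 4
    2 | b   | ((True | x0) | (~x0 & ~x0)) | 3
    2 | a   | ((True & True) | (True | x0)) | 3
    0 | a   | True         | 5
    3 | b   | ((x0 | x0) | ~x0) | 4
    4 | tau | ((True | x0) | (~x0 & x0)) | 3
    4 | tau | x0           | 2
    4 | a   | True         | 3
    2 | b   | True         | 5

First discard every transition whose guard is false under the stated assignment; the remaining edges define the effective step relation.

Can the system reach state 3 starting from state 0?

Answer: REACHABLE

Trace:
After dropping false guards: 14 live edges.
L0 = {0}
L1 = {5}  now seen {0,5}
L2 = {1,3}  now seen {0,1,3,5}
L3 = {4}  now seen {0,1,3,4,5}
Reach set: {0,1,3,4,5}
trace reaching 3: a·a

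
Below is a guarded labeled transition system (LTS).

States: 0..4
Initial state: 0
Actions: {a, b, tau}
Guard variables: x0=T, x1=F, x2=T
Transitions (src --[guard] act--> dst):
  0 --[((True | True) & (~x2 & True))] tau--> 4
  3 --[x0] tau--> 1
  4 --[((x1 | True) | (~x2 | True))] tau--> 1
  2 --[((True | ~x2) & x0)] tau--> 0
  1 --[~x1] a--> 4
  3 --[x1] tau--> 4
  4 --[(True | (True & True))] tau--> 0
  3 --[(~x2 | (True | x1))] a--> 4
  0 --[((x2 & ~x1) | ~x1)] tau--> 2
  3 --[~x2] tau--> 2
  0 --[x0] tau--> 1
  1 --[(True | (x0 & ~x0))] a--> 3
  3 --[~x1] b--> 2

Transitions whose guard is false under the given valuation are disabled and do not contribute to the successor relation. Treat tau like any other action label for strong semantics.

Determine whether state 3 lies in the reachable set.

Answer: REACHABLE

Trace:
10 transition(s) survive guard evaluation.
L0 = {0}
L1 = {1,2}  total {0,1,2}
L2 = {3,4}  total {0,1,2,3,4}
Reachable = {0,1,2,3,4}
Path to 3: tau·a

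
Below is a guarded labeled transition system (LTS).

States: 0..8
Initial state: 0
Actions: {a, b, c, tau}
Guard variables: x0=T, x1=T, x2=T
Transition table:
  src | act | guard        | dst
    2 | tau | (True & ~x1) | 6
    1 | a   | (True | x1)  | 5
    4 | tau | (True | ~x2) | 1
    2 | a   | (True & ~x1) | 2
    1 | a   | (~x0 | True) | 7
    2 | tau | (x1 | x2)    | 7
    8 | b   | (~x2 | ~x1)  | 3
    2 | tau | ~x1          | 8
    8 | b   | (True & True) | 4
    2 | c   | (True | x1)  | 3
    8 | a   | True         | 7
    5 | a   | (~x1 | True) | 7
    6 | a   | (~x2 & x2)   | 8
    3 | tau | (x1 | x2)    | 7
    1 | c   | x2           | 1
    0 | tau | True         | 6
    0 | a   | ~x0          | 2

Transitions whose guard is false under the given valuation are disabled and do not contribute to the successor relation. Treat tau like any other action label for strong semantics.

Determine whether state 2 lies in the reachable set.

Answer: UNREACHABLE

Analysis:
After dropping false guards: 11 live edges.
Layer 0: {0}
Layer 1: {6}  cumulative {0,6}
Reachable = {0,6}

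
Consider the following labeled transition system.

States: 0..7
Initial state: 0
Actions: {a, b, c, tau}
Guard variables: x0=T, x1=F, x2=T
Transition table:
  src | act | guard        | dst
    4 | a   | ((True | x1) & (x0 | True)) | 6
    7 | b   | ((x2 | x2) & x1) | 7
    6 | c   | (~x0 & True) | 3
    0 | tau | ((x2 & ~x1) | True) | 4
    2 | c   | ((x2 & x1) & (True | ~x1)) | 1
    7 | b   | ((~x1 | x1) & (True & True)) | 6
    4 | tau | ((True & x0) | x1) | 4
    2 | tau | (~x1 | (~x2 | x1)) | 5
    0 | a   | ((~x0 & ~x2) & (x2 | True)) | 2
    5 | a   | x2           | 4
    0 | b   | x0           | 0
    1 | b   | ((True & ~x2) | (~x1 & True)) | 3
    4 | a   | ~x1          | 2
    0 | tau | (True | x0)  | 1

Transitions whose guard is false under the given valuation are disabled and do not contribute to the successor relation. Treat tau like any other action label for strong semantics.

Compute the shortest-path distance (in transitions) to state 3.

Layered search for 3:
  Layer 0: {0}
  Layer 1: {1,4}
  Layer 2: {2,3,6}
first hit 3 at d=2 via tau·b

Answer: 2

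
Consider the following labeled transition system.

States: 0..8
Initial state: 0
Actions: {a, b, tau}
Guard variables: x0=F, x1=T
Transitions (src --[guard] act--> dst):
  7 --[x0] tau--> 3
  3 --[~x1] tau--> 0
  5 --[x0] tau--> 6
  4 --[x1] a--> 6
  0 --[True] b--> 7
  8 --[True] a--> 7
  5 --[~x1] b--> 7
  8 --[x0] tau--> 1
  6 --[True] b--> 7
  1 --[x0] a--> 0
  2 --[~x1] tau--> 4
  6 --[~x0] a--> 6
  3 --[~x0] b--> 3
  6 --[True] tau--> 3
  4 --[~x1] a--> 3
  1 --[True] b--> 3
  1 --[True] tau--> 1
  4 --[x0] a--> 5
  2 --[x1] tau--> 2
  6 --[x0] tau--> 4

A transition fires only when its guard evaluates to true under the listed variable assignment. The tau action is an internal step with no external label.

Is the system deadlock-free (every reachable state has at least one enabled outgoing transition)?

Answer: DEADLOCK at state 7

Trace:
R = {0,7}
  0: b→7  [1 exit(s)]
  7: ∅  [deadlock]
Path to 7: b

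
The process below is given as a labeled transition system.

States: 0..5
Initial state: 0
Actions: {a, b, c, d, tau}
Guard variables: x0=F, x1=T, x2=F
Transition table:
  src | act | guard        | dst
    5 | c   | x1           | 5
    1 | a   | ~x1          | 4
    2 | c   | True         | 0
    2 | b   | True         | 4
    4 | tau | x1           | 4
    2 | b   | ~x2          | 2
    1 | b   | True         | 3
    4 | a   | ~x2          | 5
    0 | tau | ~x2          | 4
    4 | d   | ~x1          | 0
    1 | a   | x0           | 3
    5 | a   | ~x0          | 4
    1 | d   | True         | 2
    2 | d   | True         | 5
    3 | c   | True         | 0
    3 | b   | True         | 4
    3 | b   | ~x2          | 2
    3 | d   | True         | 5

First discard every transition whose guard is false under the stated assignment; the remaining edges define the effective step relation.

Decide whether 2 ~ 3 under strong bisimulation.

Bisimulation quotient by refinement:
  π0 = {{0,1,2,3,4,5}}
  π1 = {{0},{1},{2,3},{4},{5}}
stable after 2 split(s): 5 block(s)
2∈{2,3}, 3∈{2,3}

Answer: BISIMILAR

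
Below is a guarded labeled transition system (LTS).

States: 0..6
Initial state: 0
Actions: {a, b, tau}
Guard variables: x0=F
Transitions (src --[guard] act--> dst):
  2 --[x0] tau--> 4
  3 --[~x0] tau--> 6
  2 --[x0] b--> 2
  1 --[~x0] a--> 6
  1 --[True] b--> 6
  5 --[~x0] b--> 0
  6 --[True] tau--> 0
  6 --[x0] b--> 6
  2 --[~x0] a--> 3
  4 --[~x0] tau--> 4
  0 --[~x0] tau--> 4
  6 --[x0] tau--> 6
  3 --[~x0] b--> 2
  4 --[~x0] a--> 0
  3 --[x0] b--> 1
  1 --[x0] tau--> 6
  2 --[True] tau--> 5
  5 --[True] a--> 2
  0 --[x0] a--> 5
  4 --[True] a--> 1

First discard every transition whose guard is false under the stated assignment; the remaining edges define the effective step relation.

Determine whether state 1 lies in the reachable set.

After dropping false guards: 13 live edges.
L0 = {0}
L1 = {4}  cumulative {0,4}
L2 = {1}  cumulative {0,1,4}
L3 = {6}  cumulative {0,1,4,6}
Reachable = {0,1,4,6}
trace reaching 1: tau·a

Answer: REACHABLE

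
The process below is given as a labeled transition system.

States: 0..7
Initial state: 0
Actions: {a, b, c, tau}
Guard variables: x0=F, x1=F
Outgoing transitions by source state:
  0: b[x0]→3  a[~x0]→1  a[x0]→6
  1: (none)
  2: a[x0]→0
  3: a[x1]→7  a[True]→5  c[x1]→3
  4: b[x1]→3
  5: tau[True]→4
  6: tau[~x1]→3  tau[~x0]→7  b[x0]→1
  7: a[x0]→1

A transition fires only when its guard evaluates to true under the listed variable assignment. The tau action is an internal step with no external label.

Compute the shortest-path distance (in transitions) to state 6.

Breadth-first toward 6:
  L0 = {0}
  L1 = {1}
6 never appears.

Answer: UNREACHABLE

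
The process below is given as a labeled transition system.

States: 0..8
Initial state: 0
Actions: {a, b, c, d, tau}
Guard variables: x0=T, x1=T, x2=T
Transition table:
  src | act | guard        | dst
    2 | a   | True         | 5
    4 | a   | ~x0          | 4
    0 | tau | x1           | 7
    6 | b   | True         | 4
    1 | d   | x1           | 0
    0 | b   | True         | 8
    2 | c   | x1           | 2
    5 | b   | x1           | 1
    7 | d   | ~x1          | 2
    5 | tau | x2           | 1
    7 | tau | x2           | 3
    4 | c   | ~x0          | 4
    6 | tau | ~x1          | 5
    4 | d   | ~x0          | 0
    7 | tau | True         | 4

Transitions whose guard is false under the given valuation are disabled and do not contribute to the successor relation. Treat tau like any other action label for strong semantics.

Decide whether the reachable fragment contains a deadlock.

Reachable = {0,3,4,7,8}
  0: b→8  tau→7  [2 out]
  3: ∅  [STUCK]
  4: ∅  [STUCK]
  7: tau→3  tau→4  [2 out]
  8: ∅  [STUCK]
Path to 3: tau·tau

Answer: DEADLOCK at state 3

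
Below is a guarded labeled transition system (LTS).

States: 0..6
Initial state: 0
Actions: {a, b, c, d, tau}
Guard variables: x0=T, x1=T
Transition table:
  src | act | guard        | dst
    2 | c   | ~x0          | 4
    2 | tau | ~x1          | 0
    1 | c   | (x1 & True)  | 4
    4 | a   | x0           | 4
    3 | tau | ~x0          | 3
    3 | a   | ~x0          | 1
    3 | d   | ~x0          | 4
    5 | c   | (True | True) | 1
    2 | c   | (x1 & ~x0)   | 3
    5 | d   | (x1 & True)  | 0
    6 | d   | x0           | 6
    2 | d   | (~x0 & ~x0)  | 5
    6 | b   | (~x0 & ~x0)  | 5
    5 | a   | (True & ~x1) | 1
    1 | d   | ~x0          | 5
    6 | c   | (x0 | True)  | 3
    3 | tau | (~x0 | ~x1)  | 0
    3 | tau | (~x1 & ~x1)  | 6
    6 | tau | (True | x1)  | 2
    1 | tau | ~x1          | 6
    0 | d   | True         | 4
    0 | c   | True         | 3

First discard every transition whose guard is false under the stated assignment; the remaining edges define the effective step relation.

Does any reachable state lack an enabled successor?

Answer: DEADLOCK at state 3

Analysis:
Reachable = {0,3,4}
  0: c→3  d→4  [deg 2]
  3: ∅  [no exit]
  4: a→4  [deg 1]
Path to 3: c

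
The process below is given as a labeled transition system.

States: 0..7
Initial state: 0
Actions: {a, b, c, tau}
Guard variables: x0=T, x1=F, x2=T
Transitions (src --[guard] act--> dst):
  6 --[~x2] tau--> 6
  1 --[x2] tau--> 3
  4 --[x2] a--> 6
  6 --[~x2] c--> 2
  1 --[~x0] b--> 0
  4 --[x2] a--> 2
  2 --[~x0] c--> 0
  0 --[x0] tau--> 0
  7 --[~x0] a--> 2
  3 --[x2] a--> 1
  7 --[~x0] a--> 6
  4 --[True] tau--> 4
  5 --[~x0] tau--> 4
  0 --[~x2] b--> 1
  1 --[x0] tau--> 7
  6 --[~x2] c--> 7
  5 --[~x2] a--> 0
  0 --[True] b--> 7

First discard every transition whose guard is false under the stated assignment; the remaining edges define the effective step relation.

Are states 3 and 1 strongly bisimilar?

Answer: NOT BISIMILAR

Trace:
Refine partition for ~:
  round 0: {{0,1,2,3,4,5,6,7}}
  round 1: {{0},{1},{2,5,6,7},{3},{4}}
stable after 2 split(s): 5 block(s)
[3]={3}  [1]={1}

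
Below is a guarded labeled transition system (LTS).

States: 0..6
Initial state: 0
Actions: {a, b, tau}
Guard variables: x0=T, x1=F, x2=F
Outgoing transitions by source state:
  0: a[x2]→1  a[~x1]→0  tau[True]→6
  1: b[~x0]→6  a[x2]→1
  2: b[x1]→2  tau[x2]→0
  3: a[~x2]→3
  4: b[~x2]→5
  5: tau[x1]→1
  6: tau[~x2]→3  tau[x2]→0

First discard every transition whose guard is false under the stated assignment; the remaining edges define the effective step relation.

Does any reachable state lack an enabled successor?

R = {0,3,6}
  0: a→0  tau→6  [deg 2]
  3: a→3  [deg 1]
  6: tau→3  [deg 1]

Answer: DEADLOCK-FREE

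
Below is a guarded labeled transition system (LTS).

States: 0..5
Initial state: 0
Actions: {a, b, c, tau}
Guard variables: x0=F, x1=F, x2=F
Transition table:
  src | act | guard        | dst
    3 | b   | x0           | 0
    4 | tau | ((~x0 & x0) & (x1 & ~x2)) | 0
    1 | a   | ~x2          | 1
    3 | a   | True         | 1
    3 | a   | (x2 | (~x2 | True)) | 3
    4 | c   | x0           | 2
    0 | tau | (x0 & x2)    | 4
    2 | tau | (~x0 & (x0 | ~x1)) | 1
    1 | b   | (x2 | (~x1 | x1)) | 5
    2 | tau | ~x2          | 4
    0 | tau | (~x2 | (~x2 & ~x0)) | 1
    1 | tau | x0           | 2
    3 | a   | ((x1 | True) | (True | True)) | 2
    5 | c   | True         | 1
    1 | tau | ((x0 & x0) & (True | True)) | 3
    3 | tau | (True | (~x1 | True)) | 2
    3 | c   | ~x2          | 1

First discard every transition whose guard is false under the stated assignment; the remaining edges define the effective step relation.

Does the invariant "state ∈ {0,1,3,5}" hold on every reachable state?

Answer: INVARIANT HOLDS

Trace:
Inv-set: {0,1,3,5}
Reach set: {0,1,5}
  0: safe
  1: safe
  5: safe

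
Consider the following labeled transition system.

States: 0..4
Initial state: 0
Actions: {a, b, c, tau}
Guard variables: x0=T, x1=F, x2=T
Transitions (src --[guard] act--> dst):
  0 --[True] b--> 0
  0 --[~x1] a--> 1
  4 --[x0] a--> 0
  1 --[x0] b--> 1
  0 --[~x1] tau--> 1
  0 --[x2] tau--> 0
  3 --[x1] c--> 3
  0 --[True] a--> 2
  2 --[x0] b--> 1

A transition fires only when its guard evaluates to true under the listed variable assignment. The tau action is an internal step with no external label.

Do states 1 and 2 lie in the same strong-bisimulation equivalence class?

Refine partition for ~:
  π0 = {{0,1,2,3,4}}
  π1 = {{0},{1,2},{3},{4}}
Fixed point at round 2; 4 class(es).
class of 1: {1,2}; class of 2: {1,2}

Answer: BISIMILAR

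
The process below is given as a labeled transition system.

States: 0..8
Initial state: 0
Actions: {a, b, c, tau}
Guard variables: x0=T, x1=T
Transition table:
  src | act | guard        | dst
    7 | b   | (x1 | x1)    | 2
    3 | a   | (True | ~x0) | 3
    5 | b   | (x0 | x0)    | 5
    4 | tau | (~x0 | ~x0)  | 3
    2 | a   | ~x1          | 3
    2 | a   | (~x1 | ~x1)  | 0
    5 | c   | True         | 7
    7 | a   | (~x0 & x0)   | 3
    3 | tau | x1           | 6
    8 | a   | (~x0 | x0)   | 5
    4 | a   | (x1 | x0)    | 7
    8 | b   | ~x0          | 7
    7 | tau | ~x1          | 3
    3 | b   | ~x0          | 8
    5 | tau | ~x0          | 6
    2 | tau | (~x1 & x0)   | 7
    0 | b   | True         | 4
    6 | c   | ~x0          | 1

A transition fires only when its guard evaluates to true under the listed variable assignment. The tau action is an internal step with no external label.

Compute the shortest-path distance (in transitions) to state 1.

BFS to 1:
  depth 0: {0}
  depth 1: {4}
  depth 2: {7}
  depth 3: {2}
1 never appears.

Answer: UNREACHABLE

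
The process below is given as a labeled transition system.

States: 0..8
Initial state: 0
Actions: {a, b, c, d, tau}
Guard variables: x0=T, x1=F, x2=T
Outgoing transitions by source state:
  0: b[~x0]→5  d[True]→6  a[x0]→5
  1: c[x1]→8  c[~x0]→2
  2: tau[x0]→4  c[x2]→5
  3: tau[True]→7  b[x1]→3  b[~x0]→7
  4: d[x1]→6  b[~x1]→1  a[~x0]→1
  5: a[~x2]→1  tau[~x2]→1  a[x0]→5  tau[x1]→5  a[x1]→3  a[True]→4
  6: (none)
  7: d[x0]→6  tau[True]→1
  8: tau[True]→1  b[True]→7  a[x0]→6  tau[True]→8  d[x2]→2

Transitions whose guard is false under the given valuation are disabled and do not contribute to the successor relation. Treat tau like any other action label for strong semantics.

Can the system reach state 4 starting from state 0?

Answer: REACHABLE

Trace:
15 transition(s) survive guard evaluation.
depth 0: {0}
depth 1: {5,6}  cumulative {0,5,6}
depth 2: {4}  cumulative {0,4,5,6}
depth 3: {1}  cumulative {0,1,4,5,6}
Reachable = {0,1,4,5,6}
witness 4: a·a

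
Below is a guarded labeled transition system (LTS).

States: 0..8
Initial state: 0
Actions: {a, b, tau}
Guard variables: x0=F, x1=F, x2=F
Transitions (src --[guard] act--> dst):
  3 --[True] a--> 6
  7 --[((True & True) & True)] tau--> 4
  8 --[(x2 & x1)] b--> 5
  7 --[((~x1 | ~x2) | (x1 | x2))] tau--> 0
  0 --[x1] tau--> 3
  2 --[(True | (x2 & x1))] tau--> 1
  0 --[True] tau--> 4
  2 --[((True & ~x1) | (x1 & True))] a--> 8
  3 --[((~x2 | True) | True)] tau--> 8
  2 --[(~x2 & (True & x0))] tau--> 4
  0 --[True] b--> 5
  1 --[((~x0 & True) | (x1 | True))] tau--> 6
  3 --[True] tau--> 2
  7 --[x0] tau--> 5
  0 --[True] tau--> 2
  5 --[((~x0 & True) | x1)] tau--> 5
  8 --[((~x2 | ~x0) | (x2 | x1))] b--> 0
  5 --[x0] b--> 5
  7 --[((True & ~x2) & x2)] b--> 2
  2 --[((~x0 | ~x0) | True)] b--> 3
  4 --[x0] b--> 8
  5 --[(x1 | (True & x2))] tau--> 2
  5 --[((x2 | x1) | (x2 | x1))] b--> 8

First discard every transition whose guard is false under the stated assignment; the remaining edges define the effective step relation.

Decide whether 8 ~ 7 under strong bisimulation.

Answer: NOT BISIMILAR

Analysis:
Compute ~ classes (split until stable):
  round 0: {{0,1,2,3,4,5,6,7,8}}
  round 1: {{0},{1,5,7},{2},{3},{4,6},{8}}
  round 2: {{0},{1},{2},{3},{4,6},{5},{7},{8}}
8 equivalence class(es) (converged in 3)
8∈{8}, 7∈{7}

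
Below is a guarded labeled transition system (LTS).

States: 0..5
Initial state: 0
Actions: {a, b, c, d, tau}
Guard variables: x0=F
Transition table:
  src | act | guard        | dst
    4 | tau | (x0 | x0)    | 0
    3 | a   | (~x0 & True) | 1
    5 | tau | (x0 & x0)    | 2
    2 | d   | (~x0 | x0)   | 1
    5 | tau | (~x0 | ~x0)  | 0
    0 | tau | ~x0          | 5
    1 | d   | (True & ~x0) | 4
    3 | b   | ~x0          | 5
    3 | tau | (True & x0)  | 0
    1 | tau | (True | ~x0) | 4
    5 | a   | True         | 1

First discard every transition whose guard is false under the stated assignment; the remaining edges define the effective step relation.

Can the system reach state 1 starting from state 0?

Answer: REACHABLE

Working:
Guard filter leaves 8 enabled edge(s).
Layer 0: {0}
Layer 1: {5}  now seen {0,5}
Layer 2: {1}  now seen {0,1,5}
Layer 3: {4}  now seen {0,1,4,5}
R = {0,1,4,5}
Path to 1: tau·a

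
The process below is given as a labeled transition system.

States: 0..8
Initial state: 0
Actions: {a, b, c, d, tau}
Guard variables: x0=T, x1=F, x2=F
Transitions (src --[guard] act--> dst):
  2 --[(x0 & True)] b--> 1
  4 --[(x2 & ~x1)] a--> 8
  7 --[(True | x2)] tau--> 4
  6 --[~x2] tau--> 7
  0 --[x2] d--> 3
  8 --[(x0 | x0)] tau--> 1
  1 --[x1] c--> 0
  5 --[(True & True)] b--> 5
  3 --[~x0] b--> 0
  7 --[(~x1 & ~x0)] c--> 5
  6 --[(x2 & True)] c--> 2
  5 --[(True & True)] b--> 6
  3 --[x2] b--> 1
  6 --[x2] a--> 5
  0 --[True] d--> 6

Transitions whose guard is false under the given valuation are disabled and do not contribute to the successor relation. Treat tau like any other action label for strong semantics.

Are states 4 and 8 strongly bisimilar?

Bisimulation quotient by refinement:
  π0 = {{0,1,2,3,4,5,6,7,8}}
  π1 = {{0},{1,3,4},{2,5},{6,7,8}}
  π2 = {{0},{1,3,4},{2},{5},{6},{7,8}}
Fixed point at round 3; 6 class(es).
[4]={1,3,4}  [8]={7,8}

Answer: NOT BISIMILAR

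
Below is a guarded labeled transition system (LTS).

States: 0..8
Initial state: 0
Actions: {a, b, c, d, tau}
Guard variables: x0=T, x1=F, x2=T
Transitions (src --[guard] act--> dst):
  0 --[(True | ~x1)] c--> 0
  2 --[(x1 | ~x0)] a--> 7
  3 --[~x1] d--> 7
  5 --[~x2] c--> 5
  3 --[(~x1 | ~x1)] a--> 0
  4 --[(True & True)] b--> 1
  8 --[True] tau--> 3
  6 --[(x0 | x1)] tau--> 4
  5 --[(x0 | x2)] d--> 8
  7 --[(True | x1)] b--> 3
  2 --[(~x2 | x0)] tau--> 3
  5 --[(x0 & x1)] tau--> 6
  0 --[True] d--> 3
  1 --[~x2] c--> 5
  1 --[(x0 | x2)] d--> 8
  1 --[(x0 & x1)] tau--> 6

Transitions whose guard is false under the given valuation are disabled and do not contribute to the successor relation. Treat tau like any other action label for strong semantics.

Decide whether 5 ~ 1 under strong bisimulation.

Bisimulation quotient by refinement:
  round 0: {{0,1,2,3,4,5,6,7,8}}
  round 1: {{0},{1,5},{2,6,8},{3},{4,7}}
  round 2: {{0},{1,5},{2,8},{3},{4},{6},{7}}
7 equivalence class(es) (converged in 3)
[5]={1,5}  [1]={1,5}

Answer: BISIMILAR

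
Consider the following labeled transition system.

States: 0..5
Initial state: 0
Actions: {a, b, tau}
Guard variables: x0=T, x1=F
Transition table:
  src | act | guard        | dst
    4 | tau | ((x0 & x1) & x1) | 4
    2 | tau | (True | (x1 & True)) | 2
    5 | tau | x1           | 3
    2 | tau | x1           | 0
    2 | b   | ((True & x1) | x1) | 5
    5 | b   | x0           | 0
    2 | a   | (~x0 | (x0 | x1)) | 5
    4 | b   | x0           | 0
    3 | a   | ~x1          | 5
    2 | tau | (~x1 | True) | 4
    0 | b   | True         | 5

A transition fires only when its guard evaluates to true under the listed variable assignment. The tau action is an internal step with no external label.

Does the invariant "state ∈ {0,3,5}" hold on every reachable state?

Inv-set: {0,3,5}
Reachable = {0,5}
  0: safe
  5: safe

Answer: INVARIANT HOLDS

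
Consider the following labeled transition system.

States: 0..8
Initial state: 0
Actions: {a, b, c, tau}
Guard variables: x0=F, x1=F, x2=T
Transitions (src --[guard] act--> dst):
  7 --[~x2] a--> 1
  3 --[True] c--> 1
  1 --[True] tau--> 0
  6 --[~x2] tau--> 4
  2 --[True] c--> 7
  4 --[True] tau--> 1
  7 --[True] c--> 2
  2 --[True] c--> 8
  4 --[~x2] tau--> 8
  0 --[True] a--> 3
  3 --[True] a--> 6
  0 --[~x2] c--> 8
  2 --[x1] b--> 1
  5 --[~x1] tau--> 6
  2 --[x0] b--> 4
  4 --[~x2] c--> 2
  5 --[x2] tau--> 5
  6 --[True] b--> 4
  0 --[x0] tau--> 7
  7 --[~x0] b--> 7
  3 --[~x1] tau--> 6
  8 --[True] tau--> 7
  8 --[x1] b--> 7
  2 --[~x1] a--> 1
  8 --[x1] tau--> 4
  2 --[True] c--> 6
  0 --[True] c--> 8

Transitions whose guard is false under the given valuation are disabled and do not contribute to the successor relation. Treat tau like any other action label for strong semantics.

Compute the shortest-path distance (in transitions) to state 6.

BFS to 6:
  depth 0: {0}
  depth 1: {3,8}
  depth 2: {1,6,7}
first hit 6 at d=2 via a·a

Answer: 2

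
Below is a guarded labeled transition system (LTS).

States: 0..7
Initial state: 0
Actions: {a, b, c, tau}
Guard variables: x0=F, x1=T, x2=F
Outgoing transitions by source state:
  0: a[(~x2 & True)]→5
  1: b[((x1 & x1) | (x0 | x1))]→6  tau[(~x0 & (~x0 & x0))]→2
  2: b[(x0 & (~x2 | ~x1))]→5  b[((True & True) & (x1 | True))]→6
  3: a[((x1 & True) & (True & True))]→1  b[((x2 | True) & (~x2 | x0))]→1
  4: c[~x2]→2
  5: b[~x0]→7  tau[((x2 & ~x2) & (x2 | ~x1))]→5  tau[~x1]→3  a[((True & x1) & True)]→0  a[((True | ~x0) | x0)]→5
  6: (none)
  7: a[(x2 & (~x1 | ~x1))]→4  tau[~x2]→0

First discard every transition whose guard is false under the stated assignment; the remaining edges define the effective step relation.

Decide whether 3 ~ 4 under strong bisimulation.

Answer: NOT BISIMILAR

Trace:
Bisimulation quotient by refinement:
  P[0] = {{0,1,2,3,4,5,6,7}}
  P[1] = {{0},{1,2},{3,5},{4},{6},{7}}
  P[2] = {{0},{1,2},{3},{4},{5},{6},{7}}
7 equivalence class(es) (converged in 3)
[3]={3}  [4]={4}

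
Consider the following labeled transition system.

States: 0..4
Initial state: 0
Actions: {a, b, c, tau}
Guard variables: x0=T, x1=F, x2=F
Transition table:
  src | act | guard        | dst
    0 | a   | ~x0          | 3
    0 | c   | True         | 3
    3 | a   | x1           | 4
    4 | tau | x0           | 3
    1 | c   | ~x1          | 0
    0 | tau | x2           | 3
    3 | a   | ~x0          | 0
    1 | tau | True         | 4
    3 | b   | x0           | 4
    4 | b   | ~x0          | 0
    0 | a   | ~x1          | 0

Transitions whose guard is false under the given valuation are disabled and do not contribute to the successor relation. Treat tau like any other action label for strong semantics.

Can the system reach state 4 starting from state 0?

Answer: REACHABLE

Working:
Guard filter leaves 6 enabled edge(s).
depth 0: {0}
depth 1: {3}  cumulative {0,3}
depth 2: {4}  cumulative {0,3,4}
Reach set: {0,3,4}
Path to 4: c·b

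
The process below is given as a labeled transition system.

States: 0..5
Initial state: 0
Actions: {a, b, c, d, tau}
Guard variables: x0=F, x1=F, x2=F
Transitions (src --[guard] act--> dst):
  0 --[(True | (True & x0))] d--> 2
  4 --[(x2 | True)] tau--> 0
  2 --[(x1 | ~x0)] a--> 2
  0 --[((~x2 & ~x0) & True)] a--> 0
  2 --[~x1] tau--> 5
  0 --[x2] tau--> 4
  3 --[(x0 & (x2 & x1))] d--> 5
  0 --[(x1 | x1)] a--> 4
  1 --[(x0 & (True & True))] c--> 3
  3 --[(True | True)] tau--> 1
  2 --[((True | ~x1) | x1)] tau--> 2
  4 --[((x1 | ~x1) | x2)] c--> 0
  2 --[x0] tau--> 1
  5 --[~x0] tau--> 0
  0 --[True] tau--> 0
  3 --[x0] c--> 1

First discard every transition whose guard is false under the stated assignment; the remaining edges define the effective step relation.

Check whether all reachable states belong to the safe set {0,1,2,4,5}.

Answer: INVARIANT HOLDS

Trace:
Safe = {0,1,2,4,5}
Reach set: {0,2,5}
  0: ✓
  2: ✓
  5: ✓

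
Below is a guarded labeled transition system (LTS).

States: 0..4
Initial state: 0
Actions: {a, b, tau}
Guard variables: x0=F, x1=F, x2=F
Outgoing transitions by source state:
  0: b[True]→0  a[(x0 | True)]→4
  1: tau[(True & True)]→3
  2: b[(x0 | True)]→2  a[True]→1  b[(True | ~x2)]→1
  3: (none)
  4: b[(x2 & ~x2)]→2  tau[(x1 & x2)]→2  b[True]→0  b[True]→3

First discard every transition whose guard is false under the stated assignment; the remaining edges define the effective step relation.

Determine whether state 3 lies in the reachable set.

8 transition(s) survive guard evaluation.
Layer 0: {0}
Layer 1: {4}  total {0,4}
Layer 2: {3}  total {0,3,4}
Reach set: {0,3,4}
Path to 3: a·b

Answer: REACHABLE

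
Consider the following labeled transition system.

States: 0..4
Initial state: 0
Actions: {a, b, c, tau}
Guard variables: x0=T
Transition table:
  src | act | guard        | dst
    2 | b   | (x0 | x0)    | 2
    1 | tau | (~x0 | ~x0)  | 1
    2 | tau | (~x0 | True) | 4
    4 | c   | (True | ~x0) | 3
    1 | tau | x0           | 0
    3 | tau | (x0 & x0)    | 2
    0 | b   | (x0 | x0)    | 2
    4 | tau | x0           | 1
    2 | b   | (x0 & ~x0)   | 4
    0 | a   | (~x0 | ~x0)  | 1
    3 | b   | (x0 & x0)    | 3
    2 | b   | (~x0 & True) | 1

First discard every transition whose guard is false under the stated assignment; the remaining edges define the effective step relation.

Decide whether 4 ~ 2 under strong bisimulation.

Refine partition for ~:
  round 0: {{0,1,2,3,4}}
  round 1: {{0},{1},{2,3},{4}}
  round 2: {{0},{1},{2},{3},{4}}
5 equivalence class(es) (converged in 3)
class of 4: {4}; class of 2: {2}

Answer: NOT BISIMILAR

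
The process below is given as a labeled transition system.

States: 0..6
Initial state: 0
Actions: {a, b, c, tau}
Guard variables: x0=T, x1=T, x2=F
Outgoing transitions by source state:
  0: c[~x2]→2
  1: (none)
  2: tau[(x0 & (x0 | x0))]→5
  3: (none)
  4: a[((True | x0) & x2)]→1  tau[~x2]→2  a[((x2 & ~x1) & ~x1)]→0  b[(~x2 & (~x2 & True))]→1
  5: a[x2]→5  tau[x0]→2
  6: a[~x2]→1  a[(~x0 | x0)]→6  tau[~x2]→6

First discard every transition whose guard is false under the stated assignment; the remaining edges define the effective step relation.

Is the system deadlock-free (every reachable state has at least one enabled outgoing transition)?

Answer: DEADLOCK-FREE

Trace:
Reachable = {0,2,5}
  0: c→2  [1 exit(s)]
  2: tau→5  [1 exit(s)]
  5: tau→2  [1 exit(s)]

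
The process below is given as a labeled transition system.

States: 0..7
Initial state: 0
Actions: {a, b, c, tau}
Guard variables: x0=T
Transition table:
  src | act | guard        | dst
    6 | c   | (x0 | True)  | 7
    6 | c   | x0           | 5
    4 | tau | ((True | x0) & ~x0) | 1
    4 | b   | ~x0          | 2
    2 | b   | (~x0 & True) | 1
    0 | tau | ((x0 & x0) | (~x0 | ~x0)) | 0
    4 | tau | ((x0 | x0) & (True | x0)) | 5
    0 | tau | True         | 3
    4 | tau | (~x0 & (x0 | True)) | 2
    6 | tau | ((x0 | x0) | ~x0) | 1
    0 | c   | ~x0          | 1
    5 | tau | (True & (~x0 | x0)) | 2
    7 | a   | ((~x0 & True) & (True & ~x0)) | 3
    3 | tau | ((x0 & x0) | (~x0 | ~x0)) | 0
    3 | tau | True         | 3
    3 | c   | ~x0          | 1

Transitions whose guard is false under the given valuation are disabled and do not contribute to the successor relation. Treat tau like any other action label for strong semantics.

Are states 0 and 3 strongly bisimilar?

Answer: BISIMILAR

Trace:
Compute ~ classes (split until stable):
  round 0: {{0,1,2,3,4,5,6,7}}
  round 1: {{0,3,4,5},{1,2,7},{6}}
  round 2: {{0,3,4},{1,2,7},{5},{6}}
  round 3: {{0,3},{1,2,7},{4},{5},{6}}
5 equivalence class(es) (converged in 4)
class of 0: {0,3}; class of 3: {0,3}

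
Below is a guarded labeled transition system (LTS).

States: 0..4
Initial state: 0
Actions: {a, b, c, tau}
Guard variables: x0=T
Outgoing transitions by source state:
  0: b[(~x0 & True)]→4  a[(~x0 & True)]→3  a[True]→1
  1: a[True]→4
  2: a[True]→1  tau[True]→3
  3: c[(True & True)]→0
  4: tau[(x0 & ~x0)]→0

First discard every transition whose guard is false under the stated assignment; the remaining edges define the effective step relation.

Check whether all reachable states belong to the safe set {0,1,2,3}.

Answer: INVARIANT VIOLATED at state 4

Working:
Allowed set {0,1,2,3}
Reach set: {0,1,4}
  0: ✓
  1: ✓
  4: VIOLATES
witness against invariant: a·a → 4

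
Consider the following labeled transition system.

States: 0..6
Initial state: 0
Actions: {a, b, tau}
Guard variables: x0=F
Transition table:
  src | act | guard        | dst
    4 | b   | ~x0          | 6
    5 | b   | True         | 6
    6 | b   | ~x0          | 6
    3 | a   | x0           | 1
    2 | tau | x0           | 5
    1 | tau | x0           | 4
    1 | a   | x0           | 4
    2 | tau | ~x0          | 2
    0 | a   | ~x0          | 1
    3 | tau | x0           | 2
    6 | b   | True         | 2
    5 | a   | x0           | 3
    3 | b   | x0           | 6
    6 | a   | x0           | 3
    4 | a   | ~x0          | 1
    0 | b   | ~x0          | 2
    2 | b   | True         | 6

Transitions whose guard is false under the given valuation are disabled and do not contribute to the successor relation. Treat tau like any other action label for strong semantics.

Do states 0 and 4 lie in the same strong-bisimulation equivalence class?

Answer: NOT BISIMILAR

Trace:
Compute ~ classes (split until stable):
  π0 = {{0,1,2,3,4,5,6}}
  π1 = {{0,4},{1,3},{2},{5,6}}
  π2 = {{0},{1,3},{2},{4},{5},{6}}
stable after 3 split(s): 6 block(s)
[0]={0}  [4]={4}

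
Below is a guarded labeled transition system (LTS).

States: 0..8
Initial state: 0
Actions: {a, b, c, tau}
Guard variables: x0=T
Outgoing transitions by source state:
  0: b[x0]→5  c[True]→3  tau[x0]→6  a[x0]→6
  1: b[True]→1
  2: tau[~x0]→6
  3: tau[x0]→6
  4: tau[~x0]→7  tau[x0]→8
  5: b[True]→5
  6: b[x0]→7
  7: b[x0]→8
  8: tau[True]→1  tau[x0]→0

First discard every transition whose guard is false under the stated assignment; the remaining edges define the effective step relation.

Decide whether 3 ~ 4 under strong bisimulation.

Compute ~ classes (split until stable):
  round 0: {{0,1,2,3,4,5,6,7,8}}
  round 1: {{0},{1,5,6,7},{2},{3,4,8}}
  round 2: {{0},{1,5,6},{2},{3},{4},{7},{8}}
  round 3: {{0},{1,5},{2},{3},{4},{6},{7},{8}}
Fixed point at round 4; 8 class(es).
3∈{3}, 4∈{4}

Answer: NOT BISIMILAR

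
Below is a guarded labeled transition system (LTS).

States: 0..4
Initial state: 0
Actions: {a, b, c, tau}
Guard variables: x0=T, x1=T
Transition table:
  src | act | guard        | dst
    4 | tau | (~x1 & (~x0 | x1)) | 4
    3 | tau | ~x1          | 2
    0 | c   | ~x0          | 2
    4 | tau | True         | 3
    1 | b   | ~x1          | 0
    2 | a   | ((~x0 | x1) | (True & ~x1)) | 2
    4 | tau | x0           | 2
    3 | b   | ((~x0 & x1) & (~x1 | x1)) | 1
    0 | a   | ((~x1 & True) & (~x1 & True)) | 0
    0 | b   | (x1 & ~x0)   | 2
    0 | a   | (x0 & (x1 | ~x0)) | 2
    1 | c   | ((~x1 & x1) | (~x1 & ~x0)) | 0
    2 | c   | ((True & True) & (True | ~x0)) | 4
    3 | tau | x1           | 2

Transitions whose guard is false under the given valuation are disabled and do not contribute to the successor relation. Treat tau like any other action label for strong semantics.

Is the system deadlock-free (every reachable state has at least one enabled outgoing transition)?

Reachable = {0,2,3,4}
  0: a→2  [deg 1]
  2: a→2  c→4  [deg 2]
  3: tau→2  [deg 1]
  4: tau→2  tau→3  [deg 2]

Answer: DEADLOCK-FREE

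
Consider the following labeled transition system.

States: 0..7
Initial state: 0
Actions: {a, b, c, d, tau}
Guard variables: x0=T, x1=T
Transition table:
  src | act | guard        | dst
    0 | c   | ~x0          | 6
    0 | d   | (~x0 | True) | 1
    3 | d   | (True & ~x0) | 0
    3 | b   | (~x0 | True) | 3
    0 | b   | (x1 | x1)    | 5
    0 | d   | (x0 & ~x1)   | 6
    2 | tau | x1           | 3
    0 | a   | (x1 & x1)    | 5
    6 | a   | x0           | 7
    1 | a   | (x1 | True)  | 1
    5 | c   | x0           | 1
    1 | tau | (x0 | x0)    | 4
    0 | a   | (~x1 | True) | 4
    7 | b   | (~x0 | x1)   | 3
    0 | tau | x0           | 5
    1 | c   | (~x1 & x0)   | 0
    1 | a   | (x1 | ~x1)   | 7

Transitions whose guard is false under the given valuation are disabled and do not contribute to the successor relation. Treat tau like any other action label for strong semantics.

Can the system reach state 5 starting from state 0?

13 transition(s) survive guard evaluation.
depth 0: {0}
depth 1: {1,4,5}  now seen {0,1,4,5}
depth 2: {7}  now seen {0,1,4,5,7}
depth 3: {3}  now seen {0,1,3,4,5,7}
Reachable = {0,1,3,4,5,7}
trace reaching 5: b

Answer: REACHABLE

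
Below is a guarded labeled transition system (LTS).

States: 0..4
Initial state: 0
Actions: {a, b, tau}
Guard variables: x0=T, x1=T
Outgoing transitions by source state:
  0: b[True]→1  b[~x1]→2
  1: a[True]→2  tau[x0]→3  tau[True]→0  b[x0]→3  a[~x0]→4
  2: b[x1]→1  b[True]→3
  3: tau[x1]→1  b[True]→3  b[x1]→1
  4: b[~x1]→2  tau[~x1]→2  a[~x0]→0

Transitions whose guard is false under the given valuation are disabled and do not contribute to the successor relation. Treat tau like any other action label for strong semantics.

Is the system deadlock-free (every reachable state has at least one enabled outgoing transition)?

Reach set: {0,1,2,3}
  0: b→1  [deg 1]
  1: a→2  b→3  tau→0  tau→3  [deg 4]
  2: b→1  b→3  [deg 2]
  3: b→1  b→3  tau→1  [deg 3]

Answer: DEADLOCK-FREE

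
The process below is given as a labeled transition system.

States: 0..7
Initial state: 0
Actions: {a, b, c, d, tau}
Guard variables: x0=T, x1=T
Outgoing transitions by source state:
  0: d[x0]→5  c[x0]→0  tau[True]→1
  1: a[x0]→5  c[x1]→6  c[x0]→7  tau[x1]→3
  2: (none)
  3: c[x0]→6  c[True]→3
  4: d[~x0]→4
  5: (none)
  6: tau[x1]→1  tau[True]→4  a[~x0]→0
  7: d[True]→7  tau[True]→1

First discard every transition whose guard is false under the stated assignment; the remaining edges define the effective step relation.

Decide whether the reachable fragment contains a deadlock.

Reach set: {0,1,3,4,5,6,7}
  0: c→0  d→5  tau→1  [3 out]
  1: a→5  c→6  c→7  tau→3  [4 out]
  3: c→3  c→6  [2 out]
  4: ∅  [no exit]
  5: ∅  [no exit]
  6: tau→1  tau→4  [2 out]
  7: d→7  tau→1  [2 out]
Path to 4: tau·c·tau

Answer: DEADLOCK at state 4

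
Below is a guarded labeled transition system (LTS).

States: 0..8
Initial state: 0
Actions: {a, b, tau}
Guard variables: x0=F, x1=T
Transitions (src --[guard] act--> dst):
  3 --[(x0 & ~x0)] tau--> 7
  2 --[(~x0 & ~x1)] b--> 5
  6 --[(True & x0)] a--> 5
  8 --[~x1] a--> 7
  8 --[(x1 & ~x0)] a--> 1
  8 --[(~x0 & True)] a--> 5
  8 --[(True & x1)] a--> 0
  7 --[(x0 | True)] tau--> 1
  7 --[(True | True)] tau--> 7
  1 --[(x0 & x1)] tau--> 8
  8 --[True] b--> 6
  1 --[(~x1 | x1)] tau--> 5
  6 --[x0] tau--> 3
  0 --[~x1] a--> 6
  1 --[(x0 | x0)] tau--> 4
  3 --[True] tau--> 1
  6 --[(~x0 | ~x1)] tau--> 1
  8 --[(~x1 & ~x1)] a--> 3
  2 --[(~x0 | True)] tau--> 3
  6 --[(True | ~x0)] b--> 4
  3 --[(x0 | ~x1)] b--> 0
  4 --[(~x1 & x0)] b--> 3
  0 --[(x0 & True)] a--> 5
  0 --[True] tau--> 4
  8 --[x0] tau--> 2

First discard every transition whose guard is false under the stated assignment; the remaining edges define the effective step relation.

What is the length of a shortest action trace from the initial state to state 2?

Answer: UNREACHABLE

Trace:
Breadth-first toward 2:
  L0 = {0}
  L1 = {4}
2 never appears.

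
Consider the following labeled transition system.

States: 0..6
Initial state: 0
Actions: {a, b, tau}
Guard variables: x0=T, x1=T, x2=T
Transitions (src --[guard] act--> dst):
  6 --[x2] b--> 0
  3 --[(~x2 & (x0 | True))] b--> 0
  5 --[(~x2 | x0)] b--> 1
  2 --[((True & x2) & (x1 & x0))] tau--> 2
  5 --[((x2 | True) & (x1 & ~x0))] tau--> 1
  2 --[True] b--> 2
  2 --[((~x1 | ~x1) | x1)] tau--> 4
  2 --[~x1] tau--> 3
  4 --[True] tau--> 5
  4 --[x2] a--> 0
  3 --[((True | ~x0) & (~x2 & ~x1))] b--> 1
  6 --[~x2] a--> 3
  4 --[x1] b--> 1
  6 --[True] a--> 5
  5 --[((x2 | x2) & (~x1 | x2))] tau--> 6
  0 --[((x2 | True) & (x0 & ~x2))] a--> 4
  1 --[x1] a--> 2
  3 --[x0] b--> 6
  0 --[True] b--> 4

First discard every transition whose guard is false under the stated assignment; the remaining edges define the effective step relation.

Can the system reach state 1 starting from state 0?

13 transition(s) survive guard evaluation.
L0 = {0}
L1 = {4}  now seen {0,4}
L2 = {1,5}  now seen {0,1,4,5}
L3 = {2,6}  now seen {0,1,2,4,5,6}
R = {0,1,2,4,5,6}
witness 1: b·b

Answer: REACHABLE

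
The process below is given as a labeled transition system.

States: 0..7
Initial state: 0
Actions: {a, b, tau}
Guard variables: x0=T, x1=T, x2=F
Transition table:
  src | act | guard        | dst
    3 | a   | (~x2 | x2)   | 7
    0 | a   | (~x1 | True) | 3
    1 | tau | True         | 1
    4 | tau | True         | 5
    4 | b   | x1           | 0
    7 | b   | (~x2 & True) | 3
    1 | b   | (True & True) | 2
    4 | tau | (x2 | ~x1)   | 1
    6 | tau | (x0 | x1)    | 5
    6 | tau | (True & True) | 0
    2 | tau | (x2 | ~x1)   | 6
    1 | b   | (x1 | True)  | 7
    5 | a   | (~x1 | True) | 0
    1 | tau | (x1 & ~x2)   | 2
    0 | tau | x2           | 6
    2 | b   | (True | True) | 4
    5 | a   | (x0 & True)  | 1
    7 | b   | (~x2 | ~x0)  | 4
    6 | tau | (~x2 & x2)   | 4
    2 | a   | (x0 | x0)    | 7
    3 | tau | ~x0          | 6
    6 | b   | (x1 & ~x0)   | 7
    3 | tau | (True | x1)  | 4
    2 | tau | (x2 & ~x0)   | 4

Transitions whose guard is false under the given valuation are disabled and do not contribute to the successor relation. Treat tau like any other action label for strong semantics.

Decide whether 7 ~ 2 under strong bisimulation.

Answer: NOT BISIMILAR

Trace:
Refine partition for ~:
  π0 = {{0,1,2,3,4,5,6,7}}
  π1 = {{0,5},{1,4},{2},{3},{6},{7}}
  π2 = {{0},{1},{2},{3},{4},{5},{6},{7}}
8 equivalence class(es) (converged in 3)
7∈{7}, 2∈{2}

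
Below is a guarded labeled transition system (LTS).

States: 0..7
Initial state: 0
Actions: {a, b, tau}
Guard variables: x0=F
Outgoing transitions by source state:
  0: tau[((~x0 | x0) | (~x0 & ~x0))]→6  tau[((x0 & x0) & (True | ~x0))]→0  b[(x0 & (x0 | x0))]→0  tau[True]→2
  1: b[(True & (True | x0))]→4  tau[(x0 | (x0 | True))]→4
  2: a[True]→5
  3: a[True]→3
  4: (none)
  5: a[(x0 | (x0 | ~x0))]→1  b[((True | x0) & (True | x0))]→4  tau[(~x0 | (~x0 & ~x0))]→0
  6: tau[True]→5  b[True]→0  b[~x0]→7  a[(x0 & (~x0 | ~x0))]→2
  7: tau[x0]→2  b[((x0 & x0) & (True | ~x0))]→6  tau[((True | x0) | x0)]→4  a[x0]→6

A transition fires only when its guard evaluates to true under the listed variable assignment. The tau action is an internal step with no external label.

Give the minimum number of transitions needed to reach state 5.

Answer: 2

Trace:
Layered search for 5:
  Layer 0: {0}
  Layer 1: {2,6}
  Layer 2: {5,7}
5 enters at depth 2; path tau·a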